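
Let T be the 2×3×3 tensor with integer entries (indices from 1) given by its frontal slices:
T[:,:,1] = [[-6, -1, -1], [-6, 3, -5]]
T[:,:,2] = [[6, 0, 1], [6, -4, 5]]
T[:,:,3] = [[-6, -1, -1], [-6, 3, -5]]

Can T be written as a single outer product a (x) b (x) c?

No

The mode-2 unfolding of T (rows indexed by j, columns by (i,k) = (1,1), (1,2), (1,3), (2,1), (2,2), (2,3)) is [[-6, 6, -6, -6, 6, -6], [-1, 0, -1, 3, -4, 3], [-1, 1, -1, -5, 5, -5]].
There the 3×3 minor on rows j ∈ {1, 2, 3}, columns (i,k) ∈ {(1,1), (1,2), (2,1)} is det [[-6, 6, -6], [-1, 0, 3], [-1, 1, -5]] = -24 ≠ 0, so this unfolding has rank ≥ 3; CP rank is at least every unfolding rank, so rank(T) ≥ 3.
In particular rank(T) ≥ 3 > 1, so T is not rank-1.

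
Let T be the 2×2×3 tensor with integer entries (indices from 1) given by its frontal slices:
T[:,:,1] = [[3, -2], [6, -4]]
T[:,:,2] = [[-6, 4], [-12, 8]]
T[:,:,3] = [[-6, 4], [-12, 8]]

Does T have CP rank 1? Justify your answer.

If T = a ⊗ b ⊗ c then every fibre of T is a multiple of the corresponding factor, so read the factors off the fibres through the nonzero entry T[1,1,1] = 3.
The mode-1 fibre T[:,1,1] = [3, 6] gives a = [1, 2] (primitive direction); the mode-2 fibre T[1,:,1] = [3, -2] gives b = [3, -2]; then c[k] = T[1,1,k] / (a[1]·b[1]) = [3, -6, -6] / 3 = [1, -2, -2].
Expanding [1, 2] ⊗ [3, -2] ⊗ [1, -2, -2] reproduces all 12 entries of T, so T = [1, 2] ⊗ [3, -2] ⊗ [1, -2, -2] and rank(T) ≤ 1.
Equivalently every frontal slice T[:,:,k] is c[k] times the rank-1 matrix [1, 2] ⊗ [3, -2]. So T has rank 1 (it is nonzero).

Yes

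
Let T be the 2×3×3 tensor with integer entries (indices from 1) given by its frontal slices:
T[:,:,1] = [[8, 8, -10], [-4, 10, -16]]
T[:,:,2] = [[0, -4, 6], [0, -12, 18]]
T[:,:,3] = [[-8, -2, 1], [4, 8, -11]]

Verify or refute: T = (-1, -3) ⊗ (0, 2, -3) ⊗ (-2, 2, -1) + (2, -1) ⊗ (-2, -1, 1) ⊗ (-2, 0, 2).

Reconstruct entrywise from the claimed factors. For example, T[1,1,3] = -8 and Σₗ aₗ[1]bₗ[1]cₗ[3] = (-1)·(0)·(-1) + (2)·(-2)·(2) = -8; checking all 18 entries, every one matches. The claim holds.

Yes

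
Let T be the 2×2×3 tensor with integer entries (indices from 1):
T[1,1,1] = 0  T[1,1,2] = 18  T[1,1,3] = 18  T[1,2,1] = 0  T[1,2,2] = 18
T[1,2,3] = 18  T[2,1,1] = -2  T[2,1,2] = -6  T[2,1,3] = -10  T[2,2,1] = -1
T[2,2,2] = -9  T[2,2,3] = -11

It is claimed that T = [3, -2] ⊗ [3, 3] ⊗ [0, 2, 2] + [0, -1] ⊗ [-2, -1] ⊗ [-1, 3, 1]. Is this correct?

Reconstruct entrywise from the claimed factors. For example, T[2,2,2] = -9 and Σₗ aₗ[2]bₗ[2]cₗ[2] = (-2)·(3)·(2) + (-1)·(-1)·(3) = -9; checking all 12 entries, every one matches. The claim holds.

Yes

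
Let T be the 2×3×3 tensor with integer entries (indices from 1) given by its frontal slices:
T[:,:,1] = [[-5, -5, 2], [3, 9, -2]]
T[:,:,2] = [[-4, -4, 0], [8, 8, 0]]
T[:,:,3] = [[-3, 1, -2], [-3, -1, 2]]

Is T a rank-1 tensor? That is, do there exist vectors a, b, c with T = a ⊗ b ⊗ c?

No

The mode-2 unfolding of T (rows indexed by j, columns by (i,k) = (1,1), (1,2), (1,3), (2,1), (2,2), (2,3)) is [[-5, -4, -3, 3, 8, -3], [-5, -4, 1, 9, 8, -1], [2, 0, -2, -2, 0, 2]].
There the 3×3 minor on rows j ∈ {1, 2, 3}, columns (i,k) ∈ {(1,1), (1,2), (1,3)} is det [[-5, -4, -3], [-5, -4, 1], [2, 0, -2]] = -32 ≠ 0, so this unfolding has rank ≥ 3; CP rank is at least every unfolding rank, so rank(T) ≥ 3.
In particular rank(T) ≥ 3 > 1, so T is not rank-1.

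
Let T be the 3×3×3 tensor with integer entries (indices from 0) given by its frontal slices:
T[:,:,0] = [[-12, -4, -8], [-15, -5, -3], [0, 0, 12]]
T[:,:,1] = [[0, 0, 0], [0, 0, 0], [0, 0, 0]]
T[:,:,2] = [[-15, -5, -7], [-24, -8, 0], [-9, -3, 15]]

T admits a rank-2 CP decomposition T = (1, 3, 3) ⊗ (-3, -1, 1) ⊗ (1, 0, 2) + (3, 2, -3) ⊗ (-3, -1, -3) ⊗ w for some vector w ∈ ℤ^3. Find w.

Subtract the known terms from T to get the rank-1 residual R = (3, 2, -3) ⊗ (-3, -1, -3) ⊗ w, so R[i,j,k] = a[i]·b[j]·w[k]. Pick indices with nonzero a[0]·b[0] = (3)·(-3) = -9. Only the fibre through (0,0,·) is needed: R[0,0,:] = T[0,0,:] − Σₗ aₗ[0]bₗ[0]cₗ = [-12, 0, -15] − (1)·(-3)·(1, 0, 2) = [-9, 0, -9]. Then w[k] = R[0,0,k] / -9 for each k, giving w = [-9, 0, -9] / -9 = (1, 0, 1).

w = (1, 0, 1)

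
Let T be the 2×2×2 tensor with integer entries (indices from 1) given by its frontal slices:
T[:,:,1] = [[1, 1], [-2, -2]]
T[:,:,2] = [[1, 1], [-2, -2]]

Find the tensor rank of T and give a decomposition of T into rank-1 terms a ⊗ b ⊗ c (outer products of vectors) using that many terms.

rank(T) = 1

Lower bound: T ≠ 0 (e.g. T[1,1,1] = 1), so rank(T) ≥ 1.
Upper bound: if T = a ⊗ b ⊗ c then every fibre of T is a multiple of the corresponding factor, so read the factors off the fibres through the nonzero entry T[1,1,1] = 1.
The mode-1 fibre T[:,1,1] = [1, -2] gives a = [1, -2] (primitive direction); the mode-2 fibre T[1,:,1] = [1, 1] gives b = [1, 1]; then c[k] = T[1,1,k] / (a[1]·b[1]) = [1, 1] / 1 = [1, 1].
Expanding [1, -2] ⊗ [1, 1] ⊗ [1, 1] reproduces all 8 entries of T, so T = [1, -2] ⊗ [1, 1] ⊗ [1, 1] and rank(T) ≤ 1.
These bounds meet, so rank(T) = 1.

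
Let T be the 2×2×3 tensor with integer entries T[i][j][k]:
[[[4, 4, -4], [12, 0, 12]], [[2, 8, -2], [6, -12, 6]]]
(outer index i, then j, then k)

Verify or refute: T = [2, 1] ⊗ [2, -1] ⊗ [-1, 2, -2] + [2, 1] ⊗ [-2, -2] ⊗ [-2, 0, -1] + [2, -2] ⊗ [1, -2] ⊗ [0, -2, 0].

Reconstruct entry (0,1,0) from the claimed factors: Σₗ aₗ[0]bₗ[1]cₗ[0] = (2)·(-1)·(-1) + (2)·(-2)·(-2) + (2)·(-2)·(0) = 10, but T[0,1,0] = 12. The claim is false.

No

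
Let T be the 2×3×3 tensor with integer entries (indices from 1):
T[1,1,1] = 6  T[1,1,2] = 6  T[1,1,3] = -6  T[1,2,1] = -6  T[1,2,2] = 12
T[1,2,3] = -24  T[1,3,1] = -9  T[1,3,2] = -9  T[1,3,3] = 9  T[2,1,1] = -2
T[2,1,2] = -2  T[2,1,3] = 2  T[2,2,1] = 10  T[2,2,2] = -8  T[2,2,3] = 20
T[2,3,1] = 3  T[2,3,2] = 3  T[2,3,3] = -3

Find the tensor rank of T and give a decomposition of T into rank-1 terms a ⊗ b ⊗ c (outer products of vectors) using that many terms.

Lower bound: in the mode-1 unfolding of T (rows indexed by i, columns by (j,k)) the 2×2 minor on rows i ∈ {1, 2}, columns (j,k) ∈ {(1,1), (2,1)} is det [[6, -6], [-2, 10]] = 48 ≠ 0, so that unfolding has rank ≥ 2 and hence rank(T) ≥ 2 (CP rank is at least every unfolding rank, though it can be larger).
Upper bound: with S_k = T[:,:,k], the two rank-1 terms a₁b₁ᵀ, a₂b₂ᵀ are the rank-1 members of the pencil x·S₁ + y·S₂.
The 2×2 minor of x·S₁ + y·S₂ on rows {1,2}, columns {1,2} is 48·x² + 24·xy − 24·y² = 24·(2·x − y)(x + y), vanishing at (x:y) = (1:2) and (1:-1).
M₁ = S₁ + 2·S₂ = [[18, 18, -27], [-6, -6, 9]] = 3·(3, -1)(2, 2, -3)ᵀ and M₂ = S₁ − S₂ = [[0, -18, 0], [0, 18, 0]] = (-18)·(1, -1)(0, 1, 0)ᵀ, so take a₁ = (3, -1), b₁ = (2, 2, -3), a₂ = (1, -1), b₂ = (0, 1, 0).
Each slice is an integer combination of E₁ = a₁b₁ᵀ and E₂ = a₂b₂ᵀ: S₁ = E₁ − 12·E₂, S₂ = E₁ + 6·E₂, S₃ = −E₁ − 18·E₂; reading off coefficients, c₁ = (1, 1, -1) and c₂ = (-12, 6, -18).
Hence T = (3, -1) ⊗ (2, 2, -3) ⊗ (1, 1, -1) + (1, -1) ⊗ (0, 1, 0) ⊗ (-12, 6, -18), so rank(T) ≤ 2.
These bounds meet, so rank(T) = 2.

rank(T) = 2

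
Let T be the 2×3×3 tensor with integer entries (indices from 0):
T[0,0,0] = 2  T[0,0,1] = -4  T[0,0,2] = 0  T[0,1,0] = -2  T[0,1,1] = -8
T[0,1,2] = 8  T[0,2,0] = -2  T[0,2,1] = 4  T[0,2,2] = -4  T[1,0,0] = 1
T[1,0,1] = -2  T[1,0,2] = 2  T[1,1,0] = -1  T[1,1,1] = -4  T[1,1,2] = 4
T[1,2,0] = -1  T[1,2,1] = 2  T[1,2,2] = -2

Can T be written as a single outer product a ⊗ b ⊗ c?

No

The mode-3 unfolding of T (rows indexed by k, columns by (i,j) = (0,0), (0,1), (0,2), (1,0), (1,1), (1,2)) is [[2, -2, -2, 1, -1, -1], [-4, -8, 4, -2, -4, 2], [0, 8, -4, 2, 4, -2]].
There the 3×3 minor on rows k ∈ {0, 1, 2}, columns (i,j) ∈ {(0,0), (0,1), (0,2)} is det [[2, -2, -2], [-4, -8, 4], [0, 8, -4]] = 96 ≠ 0, so this unfolding has rank ≥ 3; CP rank is at least every unfolding rank, so rank(T) ≥ 3.
In particular rank(T) ≥ 3 > 1, so T is not rank-1.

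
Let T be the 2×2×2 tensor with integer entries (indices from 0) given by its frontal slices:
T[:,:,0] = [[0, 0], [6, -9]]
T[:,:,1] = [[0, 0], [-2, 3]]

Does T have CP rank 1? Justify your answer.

If T = a ⊗ b ⊗ c then every fibre of T is a multiple of the corresponding factor, so read the factors off the fibres through the nonzero entry T[1,0,0] = 6.
The mode-1 fibre T[:,0,0] = [0, 6] gives a = [0, 1] (primitive direction); the mode-2 fibre T[1,:,0] = [6, -9] gives b = [2, -3]; then c[k] = T[1,0,k] / (a[1]·b[0]) = [6, -2] / 2 = [3, -1].
Expanding [0, 1] ⊗ [2, -3] ⊗ [3, -1] reproduces all 8 entries of T, so T = [0, 1] ⊗ [2, -3] ⊗ [3, -1] and rank(T) ≤ 1.
Equivalently every frontal slice T[:,:,k] is c[k] times the rank-1 matrix [0, 1] ⊗ [2, -3]. So T has rank 1 (it is nonzero).

Yes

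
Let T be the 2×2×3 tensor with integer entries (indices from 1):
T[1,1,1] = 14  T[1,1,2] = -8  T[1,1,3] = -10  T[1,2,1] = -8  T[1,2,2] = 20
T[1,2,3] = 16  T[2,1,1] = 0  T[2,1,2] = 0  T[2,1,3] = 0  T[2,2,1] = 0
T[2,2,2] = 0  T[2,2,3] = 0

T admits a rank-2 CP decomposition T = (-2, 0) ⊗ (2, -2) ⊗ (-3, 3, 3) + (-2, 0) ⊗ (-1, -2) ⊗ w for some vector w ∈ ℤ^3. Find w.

w = (1, 2, 1)

Subtract the known terms from T to get the rank-1 residual R = (-2, 0) ⊗ (-1, -2) ⊗ w, so R[i,j,k] = a[i]·b[j]·w[k]. Pick indices with nonzero a[1]·b[1] = (-2)·(-1) = 2. Only the fibre through (1,1,·) is needed: R[1,1,:] = T[1,1,:] − Σₗ aₗ[1]bₗ[1]cₗ = [14, -8, -10] − (-2)·(2)·(-3, 3, 3) = [2, 4, 2]. Then w[k] = R[1,1,k] / 2 for each k, giving w = [2, 4, 2] / 2 = (1, 2, 1).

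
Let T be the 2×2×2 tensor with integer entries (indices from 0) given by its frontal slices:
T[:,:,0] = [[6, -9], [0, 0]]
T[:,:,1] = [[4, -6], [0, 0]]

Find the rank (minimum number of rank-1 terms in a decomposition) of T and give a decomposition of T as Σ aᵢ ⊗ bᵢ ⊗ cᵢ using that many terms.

rank(T) = 1

Lower bound: T ≠ 0 (e.g. T[0,0,0] = 6), so rank(T) ≥ 1.
Upper bound: if T = a ⊗ b ⊗ c then every fibre of T is a multiple of the corresponding factor, so read the factors off the fibres through the nonzero entry T[0,0,0] = 6.
The mode-1 fibre T[:,0,0] = [6, 0] gives a = (1, 0) (primitive direction); the mode-2 fibre T[0,:,0] = [6, -9] gives b = (2, -3); then c[k] = T[0,0,k] / (a[0]·b[0]) = [6, 4] / 2 = (3, 2).
Expanding (1, 0) ⊗ (2, -3) ⊗ (3, 2) reproduces all 8 entries of T, so T = (1, 0) ⊗ (2, -3) ⊗ (3, 2) and rank(T) ≤ 1.
These bounds meet, so rank(T) = 1.
Check entry T[0,1,1] = -6: (1)·(-3)·(2) = -6.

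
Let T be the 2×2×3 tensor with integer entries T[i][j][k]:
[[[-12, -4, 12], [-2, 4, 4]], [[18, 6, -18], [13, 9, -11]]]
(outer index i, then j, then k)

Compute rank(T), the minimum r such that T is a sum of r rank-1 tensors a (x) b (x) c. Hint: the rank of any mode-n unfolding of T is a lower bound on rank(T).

Lower bound: in the mode-2 unfolding of T (rows indexed by j, columns by (i,k)) the 2×2 minor on rows j ∈ {0, 1}, columns (i,k) ∈ {(0,0), (0,1)} is det [[-12, -4], [-2, 4]] = -56 ≠ 0, so that unfolding has rank ≥ 2 and hence rank(T) ≥ 2 (CP rank is at least every unfolding rank, though it can be larger).
Upper bound: with S_k = T[:,:,k], the two rank-1 terms a₁b₁ᵀ, a₂b₂ᵀ are the rank-1 members of the pencil x·S₀ + y·S₁.
det(x·S₀ + y·S₁) is −120·x² − 220·xy − 60·y² = (-20)·(2·x + 3·y)(3·x + y), vanishing at (x:y) = (3:-2) and (1:-3).
M₁ = 3·S₀ − 2·S₁ = [[-28, -14], [42, 21]] = (-7)·(2, -3)(2, 1)ᵀ and M₂ = S₀ − 3·S₁ = [[0, -14], [0, -14]] = (-14)·(1, 1)(0, 1)ᵀ, so take a₁ = (2, -3), b₁ = (2, 1), a₂ = (1, 1), b₂ = (0, 1).
Each slice is an integer combination of E₁ = a₁b₁ᵀ and E₂ = a₂b₂ᵀ: S₀ = −3·E₁ + 4·E₂, S₁ = −E₁ + 6·E₂, S₂ = 3·E₁ − 2·E₂; reading off coefficients, c₁ = (-3, -1, 3) and c₂ = (4, 6, -2).
Hence T = (2, -3) (x) (2, 1) (x) (-3, -1, 3) + (1, 1) (x) (0, 1) (x) (4, 6, -2), so rank(T) ≤ 2.
These bounds meet, so rank(T) = 2.

2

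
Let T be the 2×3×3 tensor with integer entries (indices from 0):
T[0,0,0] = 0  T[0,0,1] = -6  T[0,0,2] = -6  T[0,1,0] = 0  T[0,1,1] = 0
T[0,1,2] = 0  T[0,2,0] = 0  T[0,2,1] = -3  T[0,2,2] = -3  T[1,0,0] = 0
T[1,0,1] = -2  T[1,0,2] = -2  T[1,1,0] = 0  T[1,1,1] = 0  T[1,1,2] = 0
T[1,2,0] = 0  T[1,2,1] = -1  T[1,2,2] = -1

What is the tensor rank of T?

1

Lower bound: T ≠ 0 (e.g. T[0,0,1] = -6), so rank(T) ≥ 1.
Upper bound: the mode-1 fibre T[:,0,1] = [-6, -2] gives a = [3, 1] (primitive direction); the mode-2 fibre T[0,:,1] = [-6, 0, -3] gives b = [2, 0, 1]; then c[k] = T[0,0,k] / (a[0]·b[0]) = [0, -6, -6] / 6 = [0, -1, -1].
Expanding [3, 1] ⊗ [2, 0, 1] ⊗ [0, -1, -1] reproduces all 18 entries of T, so T = [3, 1] ⊗ [2, 0, 1] ⊗ [0, -1, -1] and rank(T) ≤ 1.
These bounds meet, so rank(T) = 1.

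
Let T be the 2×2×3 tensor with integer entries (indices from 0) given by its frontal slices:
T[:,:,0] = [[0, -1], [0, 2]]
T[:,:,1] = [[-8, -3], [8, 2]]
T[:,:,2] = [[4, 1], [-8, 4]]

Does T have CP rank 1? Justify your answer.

No

The mode-3 unfolding of T (rows indexed by k, columns by (i,j) = (0,0), (0,1), (1,0), (1,1)) is [[0, -1, 0, 2], [-8, -3, 8, 2], [4, 1, -8, 4]].
There the 3×3 minor on rows k ∈ {0, 1, 2}, columns (i,j) ∈ {(0,0), (0,1), (1,0)} is det [[0, -1, 0], [-8, -3, 8], [4, 1, -8]] = 32 ≠ 0, so this unfolding has rank ≥ 3; CP rank is at least every unfolding rank, so rank(T) ≥ 3.
In particular rank(T) ≥ 3 > 1, so T is not rank-1.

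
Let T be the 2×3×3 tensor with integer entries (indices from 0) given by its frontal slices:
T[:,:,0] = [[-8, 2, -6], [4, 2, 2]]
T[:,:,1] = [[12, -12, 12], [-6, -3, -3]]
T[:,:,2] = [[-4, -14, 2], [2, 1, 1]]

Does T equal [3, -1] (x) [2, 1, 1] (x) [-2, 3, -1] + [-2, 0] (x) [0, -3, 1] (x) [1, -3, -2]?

No

Reconstruct entry (0,0,0) from the claimed factors: Σₗ aₗ[0]bₗ[0]cₗ[0] = (3)·(2)·(-2) + (-2)·(0)·(1) = -12, but T[0,0,0] = -8. The claim is false.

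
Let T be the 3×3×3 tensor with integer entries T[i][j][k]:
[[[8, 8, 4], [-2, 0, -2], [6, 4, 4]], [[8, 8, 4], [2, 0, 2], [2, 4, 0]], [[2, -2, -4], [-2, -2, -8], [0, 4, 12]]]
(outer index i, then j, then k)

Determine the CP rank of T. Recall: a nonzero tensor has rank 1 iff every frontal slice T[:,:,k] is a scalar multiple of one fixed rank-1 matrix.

3

Lower bound: the mode-3 unfolding of T (rows indexed by k, columns by (i,j) = (0,0), (0,1), (0,2), (1,0), (1,1), (1,2), (2,0), (2,1), (2,2)) is [[8, -2, 6, 8, 2, 2, 2, -2, 0], [8, 0, 4, 8, 0, 4, -2, -2, 4], [4, -2, 4, 4, 2, 0, -4, -8, 12]].
There the 3×3 minor on rows k ∈ {0, 1, 2}, columns (i,j) ∈ {(0,0), (0,1), (2,0)} is det [[8, -2, 2], [8, 0, -2], [4, -2, -4]] = -112 ≠ 0, so this unfolding has rank ≥ 3; CP rank is at least every unfolding rank, so rank(T) ≥ 3. (This is only a lower bound: in general the CP rank may exceed every unfolding rank, so we still need to exhibit 3 rank-1 terms summing to T.)
Upper bound: T is a sum of 3 rank-1 terms, T = [0, 0, 1] ⊗ [1, 1, -2] ⊗ [2, -2, -4] + [1, -1, 2] ⊗ [0, 1, -1] ⊗ [-2, 0, -2] + [1, 1, 0] ⊗ [2, 0, 1] ⊗ [4, 4, 2] (one valid choice — decompositions are not unique — normalised so each a, b is primitive with positive first nonzero entry; check it by expanding all entries), so rank(T) ≤ 3.
These bounds meet, so rank(T) = 3.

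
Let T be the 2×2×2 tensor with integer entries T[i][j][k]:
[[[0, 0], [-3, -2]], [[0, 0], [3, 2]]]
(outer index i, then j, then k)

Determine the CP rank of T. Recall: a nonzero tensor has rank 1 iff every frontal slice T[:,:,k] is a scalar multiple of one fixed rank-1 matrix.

1

Lower bound: T ≠ 0 (e.g. T[0,1,0] = -3), so rank(T) ≥ 1.
Upper bound: if T = a ⊗ b ⊗ c then every fibre of T is a multiple of the corresponding factor, so read the factors off the fibres through the nonzero entry T[0,1,0] = -3.
The mode-1 fibre T[:,1,0] = [-3, 3] gives a = [1, -1] (primitive direction); the mode-2 fibre T[0,:,0] = [0, -3] gives b = [0, 1]; then c[k] = T[0,1,k] / (a[0]·b[1]) = [-3, -2] / 1 = [-3, -2].
Expanding [1, -1] ⊗ [0, 1] ⊗ [-3, -2] reproduces all 8 entries of T, so T = [1, -1] ⊗ [0, 1] ⊗ [-3, -2] and rank(T) ≤ 1.
These bounds meet, so rank(T) = 1.
Check entry T[1,0,1] = 0: (-1)·(0)·(-2) = 0.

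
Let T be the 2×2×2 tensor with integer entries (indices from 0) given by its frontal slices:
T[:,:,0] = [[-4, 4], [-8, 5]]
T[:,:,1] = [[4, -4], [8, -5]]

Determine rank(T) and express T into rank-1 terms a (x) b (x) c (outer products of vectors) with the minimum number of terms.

Lower bound: the mode-1 unfolding of T (rows indexed by i, columns by (j,k) = (0,0), (0,1), (1,0), (1,1)) is [[-4, 4, 4, -4], [-8, 8, 5, -5]].
There the 2×2 minor on rows i ∈ {0, 1}, columns (j,k) ∈ {(0,0), (1,0)} is det [[-4, 4], [-8, 5]] = 12 ≠ 0, so this unfolding has rank ≥ 2; CP rank is at least every unfolding rank, so rank(T) ≥ 2. (Flattening ranks never certify an upper bound on CP rank; for that we must actually write T with 2 rank-1 terms.)
Upper bound — finding two terms. Every mode-3 slice of T is a multiple of one matrix: T[:,:,k] = c[k]·M with c = [1, -1] and M = [[-4, 4], [-8, 5]] (rows indexed by i, columns by j). So it suffices to write M as a sum of two rank-1 matrices.
Splitting M by its rows (i = 0, 1), M = [1, 0][-4, 4]ᵀ + [0, 1][-8, 5]ᵀ.
Hence T = [1, 0] (x) [-4, 4] (x) [1, -1] + [0, 1] (x) [-8, 5] (x) [1, -1], so rank(T) ≤ 2.
These bounds meet, so rank(T) = 2.

rank(T) = 2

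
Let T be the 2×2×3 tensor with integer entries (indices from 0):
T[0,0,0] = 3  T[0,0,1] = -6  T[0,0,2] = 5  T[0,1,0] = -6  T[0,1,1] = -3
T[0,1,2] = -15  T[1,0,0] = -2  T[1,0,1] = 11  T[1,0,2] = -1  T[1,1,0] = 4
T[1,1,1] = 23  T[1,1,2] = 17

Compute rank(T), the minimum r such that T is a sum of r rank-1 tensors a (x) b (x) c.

2

Lower bound: in the mode-3 unfolding of T (rows indexed by k, columns by (i,j)) the 2×2 minor on rows k ∈ {0, 1}, columns (i,j) ∈ {(0,0), (0,1)} is det [[3, -6], [-6, -3]] = -45 ≠ 0, so that unfolding has rank ≥ 2 and hence rank(T) ≥ 2 (CP rank is at least every unfolding rank, though it can be larger).
Upper bound: with S_k = T[:,:,k], the two rank-1 terms a₁b₁ᵀ, a₂b₂ᵀ are the rank-1 members of the pencil x·S₀ + y·S₁.
det(x·S₀ + y·S₁) is 105·xy − 105·y² = 105·(x − y)(y), vanishing at (x:y) = (1:1) and (1:0).
M₁ = S₀ + S₁ = [[-3, -9], [9, 27]] = (-3)·(1, -3)(1, 3)ᵀ and M₂ = S₀ = [[3, -6], [-2, 4]] = (3, -2)(1, -2)ᵀ, so take a₁ = (1, -3), b₁ = (1, 3), a₂ = (3, -2), b₂ = (1, -2).
Each slice is an integer combination of E₁ = a₁b₁ᵀ and E₂ = a₂b₂ᵀ: S₀ = E₂, S₁ = −3·E₁ − E₂, S₂ = −E₁ + 2·E₂; reading off coefficients, c₁ = (0, -3, -1) and c₂ = (1, -1, 2).
Hence T = (1, -3) (x) (1, 3) (x) (0, -3, -1) + (3, -2) (x) (1, -2) (x) (1, -1, 2), so rank(T) ≤ 2.
These bounds meet, so rank(T) = 2.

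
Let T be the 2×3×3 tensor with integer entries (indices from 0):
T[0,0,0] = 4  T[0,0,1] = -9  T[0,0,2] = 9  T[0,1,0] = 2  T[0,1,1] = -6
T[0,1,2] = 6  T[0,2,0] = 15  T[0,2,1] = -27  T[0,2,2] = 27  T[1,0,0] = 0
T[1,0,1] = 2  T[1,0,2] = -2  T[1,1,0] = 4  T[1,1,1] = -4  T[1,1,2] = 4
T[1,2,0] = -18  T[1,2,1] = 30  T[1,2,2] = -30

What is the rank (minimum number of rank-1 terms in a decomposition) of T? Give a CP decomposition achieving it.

rank(T) = 2

Lower bound: the mode-1 unfolding of T (rows indexed by i, columns by (j,k) = (0,0), (0,1), (0,2), (1,0), (1,1), (1,2), (2,0), (2,1), (2,2)) is [[4, -9, 9, 2, -6, 6, 15, -27, 27], [0, 2, -2, 4, -4, 4, -18, 30, -30]].
There the 2×2 minor on rows i ∈ {0, 1}, columns (j,k) ∈ {(0,0), (0,1)} is det [[4, -9], [0, 2]] = 8 ≠ 0, so this unfolding has rank ≥ 2; CP rank is at least every unfolding rank, so rank(T) ≥ 2. (Flattening ranks never certify an upper bound on CP rank; for that we must actually write T with 2 rank-1 terms.)
Upper bound — finding two terms. Write S_k = T[:,:,k] for the frontal slices: S₀ = [[4, 2, 15], [0, 4, -18]], S₁ = [[-9, -6, -27], [2, -4, 30]], S₂ = [[9, 6, 27], [-2, 4, -30]].
If T = a₁ ⊗ b₁ ⊗ c₁ + a₂ ⊗ b₂ ⊗ c₂ then each S_k = c₁[k]·a₁b₁ᵀ + c₂[k]·a₂b₂ᵀ. S₀ and S₁ are linearly independent, so a₁b₁ᵀ and a₂b₂ᵀ must span the same plane of matrices: they are the rank-1 matrices of the form x·S₀ + y·S₁.
The 2×2 minor of x·S₀ + y·S₁ on rows {0,1}, columns {0,1} is 16·x² − 56·xy + 48·y² = 8·(2·x − 3·y)(x − 2·y), vanishing at (x:y) = (3:2) and (2:1).
M₁ = 3·S₀ + 2·S₁ = [[-6, -6, -9], [4, 4, 6]] = −[3, -2][2, 2, 3]ᵀ and M₂ = 2·S₀ + S₁ = [[-1, -2, 3], [2, 4, -6]] = −[1, -2][1, 2, -3]ᵀ, so take a₁ = [3, -2], b₁ = [2, 2, 3], a₂ = [1, -2], b₂ = [1, 2, -3].
Each slice is an integer combination of E₁ = a₁b₁ᵀ and E₂ = a₂b₂ᵀ: S₀ = E₁ − 2·E₂, S₁ = −2·E₁ + 3·E₂, S₂ = 2·E₁ − 3·E₂; reading off coefficients, c₁ = [1, -2, 2] and c₂ = [-2, 3, -3].
Hence T = [3, -2] ⊗ [2, 2, 3] ⊗ [1, -2, 2] + [1, -2] ⊗ [1, 2, -3] ⊗ [-2, 3, -3], so rank(T) ≤ 2.
These bounds meet, so rank(T) = 2.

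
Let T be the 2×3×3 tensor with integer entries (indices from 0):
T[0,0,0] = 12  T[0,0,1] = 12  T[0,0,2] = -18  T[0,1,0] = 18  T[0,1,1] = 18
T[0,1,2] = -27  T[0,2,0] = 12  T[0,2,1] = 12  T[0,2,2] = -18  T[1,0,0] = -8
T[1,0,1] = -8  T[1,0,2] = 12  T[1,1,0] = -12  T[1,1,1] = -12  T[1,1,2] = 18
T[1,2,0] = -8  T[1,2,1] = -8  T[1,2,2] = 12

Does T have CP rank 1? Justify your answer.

Yes

If T = a ⊗ b ⊗ c then every fibre of T is a multiple of the corresponding factor, so read the factors off the fibres through the nonzero entry T[0,0,0] = 12.
The mode-1 fibre T[:,0,0] = [12, -8] gives a = [3, -2] (primitive direction); the mode-2 fibre T[0,:,0] = [12, 18, 12] gives b = [2, 3, 2]; then c[k] = T[0,0,k] / (a[0]·b[0]) = [12, 12, -18] / 6 = [2, 2, -3].
Expanding [3, -2] ⊗ [2, 3, 2] ⊗ [2, 2, -3] reproduces all 18 entries of T, so T = [3, -2] ⊗ [2, 3, 2] ⊗ [2, 2, -3] and rank(T) ≤ 1.
Equivalently every frontal slice T[:,:,k] is c[k] times the rank-1 matrix [3, -2] ⊗ [2, 3, 2]. So T has rank 1 (it is nonzero).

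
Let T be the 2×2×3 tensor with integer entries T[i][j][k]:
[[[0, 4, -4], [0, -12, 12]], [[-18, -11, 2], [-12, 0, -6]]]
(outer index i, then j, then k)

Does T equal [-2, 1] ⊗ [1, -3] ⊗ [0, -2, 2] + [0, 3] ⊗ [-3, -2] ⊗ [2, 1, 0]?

Yes

Reconstruct entrywise from the claimed factors. For example, T[1,0,1] = -11 and Σₗ aₗ[1]bₗ[0]cₗ[1] = (1)·(1)·(-2) + (3)·(-3)·(1) = -11; checking all 12 entries, every one matches. The claim holds.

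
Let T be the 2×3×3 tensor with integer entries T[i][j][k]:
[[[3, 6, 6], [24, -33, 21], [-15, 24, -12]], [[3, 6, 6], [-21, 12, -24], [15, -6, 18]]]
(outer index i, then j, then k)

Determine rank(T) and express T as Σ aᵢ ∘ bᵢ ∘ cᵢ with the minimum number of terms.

rank(T) = 2

Lower bound: the mode-1 unfolding of T (rows indexed by i, columns by (j,k) = (0,0), (0,1), (0,2), (1,0), (1,1), (1,2), (2,0), (2,1), (2,2)) is [[3, 6, 6, 24, -33, 21, -15, 24, -12], [3, 6, 6, -21, 12, -24, 15, -6, 18]].
There the 2×2 minor on rows i ∈ {0, 1}, columns (j,k) ∈ {(0,0), (1,0)} is det [[3, 24], [3, -21]] = -135 ≠ 0, so this unfolding has rank ≥ 2; CP rank is at least every unfolding rank, so rank(T) ≥ 2. (Unfolding ranks only ever bound the CP rank from below — rank(T) can be strictly larger than all of them — so the matching upper bound has to come from an explicit 2-term decomposition.)
Upper bound — finding two terms. Write S_k = T[:,:,k] for the frontal slices: S₀ = [[3, 24, -15], [3, -21, 15]], S₁ = [[6, -33, 24], [6, 12, -6]], S₂ = [[6, 21, -12], [6, -24, 18]].
If T = a₁ ∘ b₁ ∘ c₁ + a₂ ∘ b₂ ∘ c₂ then each S_k = c₁[k]·a₁b₁ᵀ + c₂[k]·a₂b₂ᵀ. S₀ and S₁ are linearly independent, so a₁b₁ᵀ and a₂b₂ᵀ must span the same plane of matrices: they are the rank-1 matrices of the form x·S₀ + y·S₁.
The 2×2 minor of x·S₀ + y·S₁ on rows {0,1}, columns {0,1} is −135·x² − 135·xy + 270·y² = (-135)·(x + 2·y)(x − y), vanishing at (x:y) = (2:-1) and (1:1).
M₁ = 2·S₀ − S₁ = [[0, 81, -54], [0, -54, 36]] = 9·[3, -2][0, 3, -2]ᵀ and M₂ = S₀ + S₁ = [[9, -9, 9], [9, -9, 9]] = 9·[1, 1][1, -1, 1]ᵀ, so take a₁ = [3, -2], b₁ = [0, 3, -2], a₂ = [1, 1], b₂ = [1, -1, 1].
Each slice is an integer combination of E₁ = a₁b₁ᵀ and E₂ = a₂b₂ᵀ: S₀ = 3·E₁ + 3·E₂, S₁ = −3·E₁ + 6·E₂, S₂ = 3·E₁ + 6·E₂; reading off coefficients, c₁ = [3, -3, 3] and c₂ = [3, 6, 6].
Hence T = [3, -2] ∘ [0, 3, -2] ∘ [3, -3, 3] + [1, 1] ∘ [1, -1, 1] ∘ [3, 6, 6], so rank(T) ≤ 2.
These bounds meet, so rank(T) = 2.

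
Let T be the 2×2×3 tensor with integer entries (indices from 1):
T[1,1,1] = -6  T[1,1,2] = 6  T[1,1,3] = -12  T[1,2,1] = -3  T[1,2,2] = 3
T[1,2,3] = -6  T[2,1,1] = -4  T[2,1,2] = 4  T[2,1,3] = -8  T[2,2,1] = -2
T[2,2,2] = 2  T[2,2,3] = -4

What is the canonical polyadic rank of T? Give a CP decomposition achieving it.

rank(T) = 1

Lower bound: T ≠ 0 (e.g. T[1,1,1] = -6), so rank(T) ≥ 1.
Upper bound: the mode-1 fibre T[:,1,1] = [-6, -4] gives a = [3, 2] (primitive direction); the mode-2 fibre T[1,:,1] = [-6, -3] gives b = [2, 1]; then c[k] = T[1,1,k] / (a[1]·b[1]) = [-6, 6, -12] / 6 = [-1, 1, -2].
Expanding [3, 2] ⊗ [2, 1] ⊗ [-1, 1, -2] reproduces all 12 entries of T, so T = [3, 2] ⊗ [2, 1] ⊗ [-1, 1, -2] and rank(T) ≤ 1.
These bounds meet, so rank(T) = 1.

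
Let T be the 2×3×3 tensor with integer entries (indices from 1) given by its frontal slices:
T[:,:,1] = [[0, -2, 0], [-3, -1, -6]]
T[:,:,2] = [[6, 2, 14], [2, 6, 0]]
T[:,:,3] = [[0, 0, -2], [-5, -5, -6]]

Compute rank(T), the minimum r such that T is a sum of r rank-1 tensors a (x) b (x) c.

3

Lower bound: the mode-3 unfolding of T (rows indexed by k, columns by (i,j) = (1,1), (1,2), (1,3), (2,1), (2,2), (2,3)) is [[0, -2, 0, -3, -1, -6], [6, 2, 14, 2, 6, 0], [0, 0, -2, -5, -5, -6]].
There the 3×3 minor on rows k ∈ {1, 2, 3}, columns (i,j) ∈ {(1,1), (1,2), (1,3)} is det [[0, -2, 0], [6, 2, 14], [0, 0, -2]] = -24 ≠ 0, so this unfolding has rank ≥ 3; CP rank is at least every unfolding rank, so rank(T) ≥ 3. (Unfolding ranks only ever bound the CP rank from below — rank(T) can be strictly larger than all of them — so the matching upper bound has to come from an explicit 3-term decomposition.)
Upper bound: T is a sum of 3 rank-1 terms, T = (1, -2) (x) (1, 1, 1) (x) (0, -2, 2) + (1, -1) (x) (1, 0, 2) (x) (2, 4, 0) + (2, 1) (x) (1, 1, 2) (x) (-1, 2, -1) (one valid choice — decompositions are not unique — normalised so each a, b is primitive with positive first nonzero entry; check it by expanding all entries), so rank(T) ≤ 3.
These bounds meet, so rank(T) = 3.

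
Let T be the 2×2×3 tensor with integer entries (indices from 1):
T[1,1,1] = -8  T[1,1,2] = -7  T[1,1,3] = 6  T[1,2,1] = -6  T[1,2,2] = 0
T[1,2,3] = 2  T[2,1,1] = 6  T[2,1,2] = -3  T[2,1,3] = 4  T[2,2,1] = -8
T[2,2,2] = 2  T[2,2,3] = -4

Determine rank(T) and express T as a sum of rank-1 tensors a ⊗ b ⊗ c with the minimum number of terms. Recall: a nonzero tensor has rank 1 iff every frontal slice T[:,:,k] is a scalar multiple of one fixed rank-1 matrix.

Lower bound: in the mode-3 unfolding of T (rows indexed by k, columns by (i,j)) the 3×3 minor on rows k ∈ {1, 2, 3}, columns (i,j) ∈ {(1,1), (1,2), (2,1)} is det [[-8, -6, 6], [-7, 0, -3], [6, 2, 4]] = -192 ≠ 0, so that unfolding has rank ≥ 3 and hence rank(T) ≥ 3 (CP rank is at least every unfolding rank, though it can be larger).
Upper bound: T is a sum of 3 rank-1 terms, T = [1, -1] ⊗ [1, -2] ⊗ [-2, -1, 0] + [1, 0] ⊗ [1, 1] ⊗ [-8, -4, 4] + [1, 2] ⊗ [1, -1] ⊗ [2, -2, 2] (one valid choice — decompositions are not unique — normalised so each a, b is primitive with positive first nonzero entry; check it by expanding all entries), so rank(T) ≤ 3.
These bounds meet, so rank(T) = 3.

rank(T) = 3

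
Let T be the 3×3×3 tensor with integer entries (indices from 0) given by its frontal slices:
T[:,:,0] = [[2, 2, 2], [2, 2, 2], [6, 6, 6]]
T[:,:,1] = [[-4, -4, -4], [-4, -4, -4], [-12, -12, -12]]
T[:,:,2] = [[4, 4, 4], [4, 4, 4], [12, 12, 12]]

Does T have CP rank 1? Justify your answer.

If T = a ⊗ b ⊗ c then every fibre of T is a multiple of the corresponding factor, so read the factors off the fibres through the nonzero entry T[0,0,0] = 2.
The mode-1 fibre T[:,0,0] = [2, 2, 6] gives a = [1, 1, 3] (primitive direction); the mode-2 fibre T[0,:,0] = [2, 2, 2] gives b = [1, 1, 1]; then c[k] = T[0,0,k] / (a[0]·b[0]) = [2, -4, 4] / 1 = [2, -4, 4].
Expanding [1, 1, 3] ⊗ [1, 1, 1] ⊗ [2, -4, 4] reproduces all 27 entries of T, so T = [1, 1, 3] ⊗ [1, 1, 1] ⊗ [2, -4, 4] and rank(T) ≤ 1.
Equivalently every frontal slice T[:,:,k] is c[k] times the rank-1 matrix [1, 1, 3] ⊗ [1, 1, 1]. So T has rank 1 (it is nonzero).

Yes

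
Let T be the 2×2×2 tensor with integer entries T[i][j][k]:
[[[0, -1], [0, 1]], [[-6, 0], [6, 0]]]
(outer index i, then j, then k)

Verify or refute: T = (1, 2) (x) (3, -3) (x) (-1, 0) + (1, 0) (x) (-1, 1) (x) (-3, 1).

Reconstruct entrywise from the claimed factors. For example, T[1,0,1] = 0 and Σₗ aₗ[1]bₗ[0]cₗ[1] = (2)·(3)·(0) + (0)·(-1)·(1) = 0; checking all 8 entries, every one matches. The claim holds.

Yes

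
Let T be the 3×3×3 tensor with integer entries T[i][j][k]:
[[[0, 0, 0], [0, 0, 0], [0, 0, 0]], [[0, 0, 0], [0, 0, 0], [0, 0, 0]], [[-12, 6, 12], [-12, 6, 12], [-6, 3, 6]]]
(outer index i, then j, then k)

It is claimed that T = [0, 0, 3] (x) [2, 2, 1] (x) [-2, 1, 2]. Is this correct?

Yes

Reconstruct entrywise from the claimed factors. For example, T[1,2,0] = 0 and Σₗ aₗ[1]bₗ[2]cₗ[0] = (0)·(1)·(-2) = 0; checking all 27 entries, every one matches. The claim holds.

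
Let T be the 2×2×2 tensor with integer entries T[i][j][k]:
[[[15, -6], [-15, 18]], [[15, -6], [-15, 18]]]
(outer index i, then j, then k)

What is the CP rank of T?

Lower bound: the mode-3 unfolding of T (rows indexed by k, columns by (i,j) = (0,0), (0,1), (1,0), (1,1)) is [[15, -15, 15, -15], [-6, 18, -6, 18]].
There the 2×2 minor on rows k ∈ {0, 1}, columns (i,j) ∈ {(0,0), (0,1)} is det [[15, -15], [-6, 18]] = 180 ≠ 0, so this unfolding has rank ≥ 2; CP rank is at least every unfolding rank, so rank(T) ≥ 2. (This is only a lower bound: in general the CP rank may exceed every unfolding rank, so we still need to exhibit 2 rank-1 terms summing to T.)
Upper bound — finding two terms. Every mode-1 slice of T is a multiple of one matrix: T[i,:,:] = a[i]·M with a = [1, 1] and M = [[15, -6], [-15, 18]] (rows indexed by j, columns by k). So it suffices to write M as a sum of two rank-1 matrices.
Splitting M by its rows (j = 0, 1), M = [1, 0][15, -6]ᵀ + [0, 1][-15, 18]ᵀ.
Hence T = [1, 1] ⊗ [1, 0] ⊗ [15, -6] + [1, 1] ⊗ [0, 1] ⊗ [-15, 18], so rank(T) ≤ 2.
These bounds meet, so rank(T) = 2.

2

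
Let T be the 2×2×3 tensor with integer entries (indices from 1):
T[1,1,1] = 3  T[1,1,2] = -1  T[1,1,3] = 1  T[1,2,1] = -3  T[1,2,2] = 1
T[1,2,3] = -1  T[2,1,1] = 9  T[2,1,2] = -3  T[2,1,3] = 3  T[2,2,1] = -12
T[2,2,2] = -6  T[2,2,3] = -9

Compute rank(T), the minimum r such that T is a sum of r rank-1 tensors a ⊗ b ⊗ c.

Lower bound: the mode-3 unfolding of T (rows indexed by k, columns by (i,j) = (1,1), (1,2), (2,1), (2,2)) is [[3, -3, 9, -12], [-1, 1, -3, -6], [1, -1, 3, -9]].
There the 2×2 minor on rows k ∈ {1, 2}, columns (i,j) ∈ {(1,1), (2,2)} is det [[3, -12], [-1, -6]] = -30 ≠ 0, so this unfolding has rank ≥ 2; CP rank is at least every unfolding rank, so rank(T) ≥ 2. (Unfolding ranks only ever bound the CP rank from below — rank(T) can be strictly larger than all of them — so the matching upper bound has to come from an explicit 2-term decomposition.)
Upper bound — finding two terms. Write S_k = T[:,:,k] for the frontal slices: S₁ = [[3, -3], [9, -12]], S₂ = [[-1, 1], [-3, -6]], S₃ = [[1, -1], [3, -9]].
If T = a₁ ⊗ b₁ ⊗ c₁ + a₂ ⊗ b₂ ⊗ c₂ then each S_k = c₁[k]·a₁b₁ᵀ + c₂[k]·a₂b₂ᵀ. S₁ and S₂ are linearly independent, so a₁b₁ᵀ and a₂b₂ᵀ must span the same plane of matrices: they are the rank-1 matrices of the form x·S₁ + y·S₂.
det(x·S₁ + y·S₂) is −9·x² − 24·xy + 9·y² = (-3)·(x + 3·y)(3·x − y), vanishing at (x:y) = (3:-1) and (1:3).
M₁ = 3·S₁ − S₂ = [[10, -10], [30, -30]] = 10·[1, 3][1, -1]ᵀ and M₂ = S₁ + 3·S₂ = [[0, 0], [0, -30]] = (-30)·[0, 1][0, 1]ᵀ, so take a₁ = [1, 3], b₁ = [1, -1], a₂ = [0, 1], b₂ = [0, 1].
Each slice is an integer combination of E₁ = a₁b₁ᵀ and E₂ = a₂b₂ᵀ: S₁ = 3·E₁ − 3·E₂, S₂ = −E₁ − 9·E₂, S₃ = E₁ − 6·E₂; reading off coefficients, c₁ = [3, -1, 1] and c₂ = [-3, -9, -6].
Hence T = [1, 3] ⊗ [1, -1] ⊗ [3, -1, 1] + [0, 1] ⊗ [0, 1] ⊗ [-3, -9, -6], so rank(T) ≤ 2.
These bounds meet, so rank(T) = 2.

2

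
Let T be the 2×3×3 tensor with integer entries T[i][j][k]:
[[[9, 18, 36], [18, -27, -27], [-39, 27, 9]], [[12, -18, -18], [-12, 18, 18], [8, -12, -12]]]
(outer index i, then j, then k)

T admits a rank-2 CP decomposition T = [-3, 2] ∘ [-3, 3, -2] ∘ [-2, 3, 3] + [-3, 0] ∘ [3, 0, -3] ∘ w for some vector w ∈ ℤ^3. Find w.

w = [-3, 1, -1]

Subtract the known terms from T to get the rank-1 residual R = [-3, 0] ∘ [3, 0, -3] ∘ w, so R[i,j,k] = a[i]·b[j]·w[k]. Pick indices with nonzero a[0]·b[0] = (-3)·(3) = -9. Only the fibre through (0,0,·) is needed: R[0,0,:] = T[0,0,:] − Σₗ aₗ[0]bₗ[0]cₗ = [9, 18, 36] − (-3)·(-3)·[-2, 3, 3] = [27, -9, 9]. Then w[k] = R[0,0,k] / -9 for each k, giving w = [27, -9, 9] / -9 = [-3, 1, -1].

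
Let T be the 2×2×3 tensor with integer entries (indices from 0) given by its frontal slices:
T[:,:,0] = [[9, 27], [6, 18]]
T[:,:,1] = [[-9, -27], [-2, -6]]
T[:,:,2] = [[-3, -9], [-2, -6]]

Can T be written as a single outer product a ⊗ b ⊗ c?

No

The mode-1 unfolding of T (rows indexed by i, columns by (j,k) = (0,0), (0,1), (0,2), (1,0), (1,1), (1,2)) is [[9, -9, -3, 27, -27, -9], [6, -2, -2, 18, -6, -6]].
There the 2×2 minor on rows i ∈ {0, 1}, columns (j,k) ∈ {(0,0), (0,1)} is det [[9, -9], [6, -2]] = 36 ≠ 0, so this unfolding has rank ≥ 2; CP rank is at least every unfolding rank, so rank(T) ≥ 2.
In particular rank(T) ≥ 2 > 1, so T is not rank-1.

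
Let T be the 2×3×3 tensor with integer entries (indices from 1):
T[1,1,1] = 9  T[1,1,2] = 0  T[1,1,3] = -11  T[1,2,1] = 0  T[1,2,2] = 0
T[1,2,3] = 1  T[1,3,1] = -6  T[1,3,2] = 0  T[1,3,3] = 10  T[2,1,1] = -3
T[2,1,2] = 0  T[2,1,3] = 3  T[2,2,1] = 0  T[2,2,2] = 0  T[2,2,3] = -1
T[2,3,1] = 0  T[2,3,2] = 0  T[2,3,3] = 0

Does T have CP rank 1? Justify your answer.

No

The mode-2 unfolding of T (rows indexed by j, columns by (i,k) = (1,1), (1,2), (1,3), (2,1), (2,2), (2,3)) is [[9, 0, -11, -3, 0, 3], [0, 0, 1, 0, 0, -1], [-6, 0, 10, 0, 0, 0]].
There the 3×3 minor on rows j ∈ {1, 2, 3}, columns (i,k) ∈ {(1,1), (1,3), (2,1)} is det [[9, -11, -3], [0, 1, 0], [-6, 10, 0]] = -18 ≠ 0, so this unfolding has rank ≥ 3; CP rank is at least every unfolding rank, so rank(T) ≥ 3.
In particular rank(T) ≥ 3 > 1, so T is not rank-1.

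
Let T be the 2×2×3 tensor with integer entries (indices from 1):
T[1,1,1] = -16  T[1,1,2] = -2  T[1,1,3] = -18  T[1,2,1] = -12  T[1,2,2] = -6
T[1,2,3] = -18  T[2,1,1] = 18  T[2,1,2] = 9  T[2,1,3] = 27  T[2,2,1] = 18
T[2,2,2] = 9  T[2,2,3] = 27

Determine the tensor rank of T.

Lower bound: the mode-1 unfolding of T (rows indexed by i, columns by (j,k) = (1,1), (1,2), (1,3), (2,1), (2,2), (2,3)) is [[-16, -2, -18, -12, -6, -18], [18, 9, 27, 18, 9, 27]].
There the 2×2 minor on rows i ∈ {1, 2}, columns (j,k) ∈ {(1,1), (1,2)} is det [[-16, -2], [18, 9]] = -108 ≠ 0, so this unfolding has rank ≥ 2; CP rank is at least every unfolding rank, so rank(T) ≥ 2. (This is only a lower bound: in general the CP rank may exceed every unfolding rank, so we still need to exhibit 2 rank-1 terms summing to T.)
Upper bound — finding two terms. Write S_k = T[:,:,k] for the frontal slices: S₁ = [[-16, -12], [18, 18]], S₂ = [[-2, -6], [9, 9]], S₃ = [[-18, -18], [27, 27]].
If T = a₁ ⊗ b₁ ⊗ c₁ + a₂ ⊗ b₂ ⊗ c₂ then each S_k = c₁[k]·a₁b₁ᵀ + c₂[k]·a₂b₂ᵀ. S₁ and S₂ are linearly independent, so a₁b₁ᵀ and a₂b₂ᵀ must span the same plane of matrices: they are the rank-1 matrices of the form x·S₁ + y·S₂.
det(x·S₁ + y·S₂) is −72·x² + 36·xy + 36·y² = (-36)·(x − y)(2·x + y), vanishing at (x:y) = (1:1) and (1:-2).
M₁ = S₁ + S₂ = [[-18, -18], [27, 27]] = (-9)·[2, -3][1, 1]ᵀ and M₂ = S₁ − 2·S₂ = [[-12, 0], [0, 0]] = (-12)·[1, 0][1, 0]ᵀ, so take a₁ = [2, -3], b₁ = [1, 1], a₂ = [1, 0], b₂ = [1, 0].
Each slice is an integer combination of E₁ = a₁b₁ᵀ and E₂ = a₂b₂ᵀ: S₁ = −6·E₁ − 4·E₂, S₂ = −3·E₁ + 4·E₂, S₃ = −9·E₁; reading off coefficients, c₁ = [-6, -3, -9] and c₂ = [-4, 4, 0].
Hence T = [2, -3] ⊗ [1, 1] ⊗ [-6, -3, -9] + [1, 0] ⊗ [1, 0] ⊗ [-4, 4, 0], so rank(T) ≤ 2.
These bounds meet, so rank(T) = 2.
Check entry T[1,1,3] = -18: (2)·(1)·(-9) + (1)·(1)·(0) = -18.

2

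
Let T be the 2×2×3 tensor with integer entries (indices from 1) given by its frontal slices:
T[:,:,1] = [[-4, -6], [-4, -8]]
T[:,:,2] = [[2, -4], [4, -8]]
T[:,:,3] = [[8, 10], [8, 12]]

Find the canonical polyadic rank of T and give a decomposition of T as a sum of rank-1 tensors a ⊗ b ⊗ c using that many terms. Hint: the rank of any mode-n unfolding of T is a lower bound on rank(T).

Lower bound: the mode-3 unfolding of T (rows indexed by k, columns by (i,j) = (1,1), (1,2), (2,1), (2,2)) is [[-4, -6, -4, -8], [2, -4, 4, -8], [8, 10, 8, 12]].
There the 3×3 minor on rows k ∈ {1, 2, 3}, columns (i,j) ∈ {(1,1), (1,2), (2,1)} is det [[-4, -6, -4], [2, -4, 4], [8, 10, 8]] = -16 ≠ 0, so this unfolding has rank ≥ 3; CP rank is at least every unfolding rank, so rank(T) ≥ 3. (This is only a lower bound: in general the CP rank may exceed every unfolding rank, so we still need to exhibit 3 rank-1 terms summing to T.)
Upper bound: T is a sum of 3 rank-1 terms, T = [1, 1] ⊗ [1, 1] ⊗ [-4, 0, 8] + [1, 2] ⊗ [1, -2] ⊗ [1, 2, -1] + [1, 2] ⊗ [1, 0] ⊗ [-1, 0, 1] (written with every a and b primitive with positive leading entry and the scale carried by c; CP decompositions are not unique, and this one is verified by expanding entrywise), so rank(T) ≤ 3.
These bounds meet, so rank(T) = 3.

rank(T) = 3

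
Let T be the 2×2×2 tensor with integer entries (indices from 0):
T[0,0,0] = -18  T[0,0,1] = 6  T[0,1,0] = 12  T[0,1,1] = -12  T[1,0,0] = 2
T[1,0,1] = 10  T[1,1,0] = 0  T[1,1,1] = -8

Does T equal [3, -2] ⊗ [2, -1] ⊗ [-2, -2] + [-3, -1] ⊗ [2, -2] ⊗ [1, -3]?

No

Reconstruct entry (1,0,0) from the claimed factors: Σₗ aₗ[1]bₗ[0]cₗ[0] = (-2)·(2)·(-2) + (-1)·(2)·(1) = 6, but T[1,0,0] = 2. The claim is false.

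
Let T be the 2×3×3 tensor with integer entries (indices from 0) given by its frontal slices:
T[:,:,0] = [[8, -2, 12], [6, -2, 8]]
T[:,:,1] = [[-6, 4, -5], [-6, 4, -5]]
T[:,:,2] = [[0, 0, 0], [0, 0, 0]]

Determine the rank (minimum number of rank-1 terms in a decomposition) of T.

3

Lower bound: in the mode-2 unfolding of T (rows indexed by j, columns by (i,k)) the 3×3 minor on rows j ∈ {0, 1, 2}, columns (i,k) ∈ {(0,0), (0,1), (1,0)} is det [[8, -6, 6], [-2, 4, -2], [12, -5, 8]] = -4 ≠ 0, so that unfolding has rank ≥ 3 and hence rank(T) ≥ 3 (CP rank is at least every unfolding rank, though it can be larger).
Upper bound: T is a sum of 3 rank-1 terms, T = (1, 1) ⊗ (2, -2, 1) ⊗ (0, -1, 0) + (1, 1) ⊗ (2, -1, 2) ⊗ (2, -2, 0) + (2, 1) ⊗ (1, 0, 2) ⊗ (2, 0, 0) (one valid choice — decompositions are not unique — normalised so each a, b is primitive with positive first nonzero entry; check it by expanding all entries), so rank(T) ≤ 3.
These bounds meet, so rank(T) = 3.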